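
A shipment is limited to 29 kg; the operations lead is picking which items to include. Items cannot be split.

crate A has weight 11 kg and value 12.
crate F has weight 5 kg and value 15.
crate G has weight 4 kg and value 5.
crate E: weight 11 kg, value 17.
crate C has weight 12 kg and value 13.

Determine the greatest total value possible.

Allowing fractional choices, the relaxed optimum would be about 46.8, but items are indivisible.
crate A + crate F + crate E: weight 11 + 5 + 11 = 27 ≤ 29, value 12 + 15 + 17 = 44.
crate F + crate E + crate C: weight 5 + 11 + 12 = 28 ≤ 29, value 15 + 17 + 13 = 45.
Best is crate F, crate E, and crate C with total value 45.

45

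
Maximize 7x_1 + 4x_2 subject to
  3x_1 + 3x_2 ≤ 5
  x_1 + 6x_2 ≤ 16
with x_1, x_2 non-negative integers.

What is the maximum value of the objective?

(x_1,x_2)=(1,0): 3·1+3·0=3≤5, 1·1+6·0=1≤16, objective 7.
(x_1,x_2)=(0,1): 3·0+3·1=3≤5, 1·0+6·1=6≤16, objective 4.
(x_1,x_2)=(0,0): 3·0+3·0=0≤5, 1·0+6·0=0≤16, objective 0.
Maximum is 7 at (x_1,x_2)=(1,0).

7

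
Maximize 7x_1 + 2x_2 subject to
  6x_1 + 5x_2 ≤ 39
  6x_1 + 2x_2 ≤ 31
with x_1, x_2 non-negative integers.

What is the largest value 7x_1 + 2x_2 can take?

The continuous relaxation peaks at (5.17, 0) with value 36.17; rounding to a feasible lattice point costs some objective.
(x_1,x_2)=(5,0): 6·5+5·0=30≤39, 6·5+2·0=30≤31, objective 35.
(x_1,x_2)=(4,1): 6·4+5·1=29≤39, 6·4+2·1=26≤31, objective 30.
(x_1,x_2)=(4,0): 6·4+5·0=24≤39, 6·4+2·0=24≤31, objective 28.
No feasible integer point exceeds 35.

35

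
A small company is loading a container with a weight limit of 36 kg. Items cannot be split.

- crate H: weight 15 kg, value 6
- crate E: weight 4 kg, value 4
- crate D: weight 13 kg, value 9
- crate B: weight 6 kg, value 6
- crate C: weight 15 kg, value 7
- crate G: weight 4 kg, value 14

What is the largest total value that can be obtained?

Treat it as a binary knapsack problem.
crate H + crate E + crate D + crate G: weight 15 + 4 + 13 + 4 = 36 ≤ 36, value 6 + 4 + 9 + 14 = 33.
crate E + crate D + crate C + crate G: weight 4 + 13 + 15 + 4 = 36 ≤ 36, value 4 + 9 + 7 + 14 = 34.
crate E + crate D + crate B + crate G: weight 4 + 13 + 6 + 4 = 27 ≤ 36, value 4 + 9 + 6 + 14 = 33.
Best is crate E, crate D, crate C, and crate G with total value 34.

34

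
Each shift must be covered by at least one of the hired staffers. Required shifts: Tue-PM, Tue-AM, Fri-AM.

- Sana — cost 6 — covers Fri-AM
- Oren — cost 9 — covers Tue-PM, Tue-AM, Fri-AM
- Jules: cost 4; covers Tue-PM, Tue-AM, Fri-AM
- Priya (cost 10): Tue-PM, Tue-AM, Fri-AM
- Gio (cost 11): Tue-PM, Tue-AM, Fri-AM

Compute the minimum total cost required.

Jules alone covers Tue-PM, Tue-AM, Fri-AM — every shift.
Total cost: 4.

4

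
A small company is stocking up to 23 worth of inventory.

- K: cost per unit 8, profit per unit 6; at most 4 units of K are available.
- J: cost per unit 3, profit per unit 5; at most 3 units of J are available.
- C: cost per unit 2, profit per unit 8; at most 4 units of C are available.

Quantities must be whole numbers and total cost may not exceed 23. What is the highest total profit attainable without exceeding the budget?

C has the best ratio (8/2); taking only C gives at most 4×8 = 32 (stopped by the supply cap of 4).
Mixing does better — 1×K, 2×J, and 4×C: cost 22 ≤ 23, profit 1·6 + 2·5 + 4·8 = 48.

48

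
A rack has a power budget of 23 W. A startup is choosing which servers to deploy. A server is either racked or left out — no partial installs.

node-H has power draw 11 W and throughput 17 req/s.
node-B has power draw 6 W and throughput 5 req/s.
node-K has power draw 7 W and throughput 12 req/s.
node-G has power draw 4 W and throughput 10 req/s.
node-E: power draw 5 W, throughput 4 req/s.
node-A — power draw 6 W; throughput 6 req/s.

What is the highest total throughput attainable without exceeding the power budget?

39

node-H + node-G + node-A: power draw 11 + 4 + 6 = 21 ≤ 23, throughput 17 + 10 + 6 = 33.
node-H + node-K + node-E: power draw 11 + 7 + 5 = 23 ≤ 23, throughput 17 + 12 + 4 = 33.
node-H + node-K + node-G: power draw 11 + 7 + 4 = 22 ≤ 23, throughput 17 + 12 + 10 = 39.
Best is node-H, node-K, and node-G with total throughput 39.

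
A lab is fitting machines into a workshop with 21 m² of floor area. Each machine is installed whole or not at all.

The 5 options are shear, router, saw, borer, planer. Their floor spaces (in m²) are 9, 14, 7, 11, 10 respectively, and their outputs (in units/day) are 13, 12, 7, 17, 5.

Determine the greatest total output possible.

30

Allowing fractional choices, the relaxed optimum would be about 31.0, but machines are indivisible.
saw + borer: floor space 7 + 11 = 18 ≤ 21, output 7 + 17 = 24.
borer + planer: floor space 11 + 10 = 21 ≤ 21, output 17 + 5 = 22.
shear + borer: floor space 9 + 11 = 20 ≤ 21, output 13 + 17 = 30.
Best is shear and borer with total output 30.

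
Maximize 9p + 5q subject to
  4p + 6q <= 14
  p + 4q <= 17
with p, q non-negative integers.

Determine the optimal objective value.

The continuous relaxation peaks at (3.5, 0) with value 31.50; rounding to a feasible lattice point costs some objective.
(p,q)=(3,0): 4·3+6·0=12≤14, 1·3+4·0=3≤17, objective 27.
(p,q)=(2,1): 4·2+6·1=14≤14, 1·2+4·1=6≤17, objective 23.
(p,q)=(2,0): 4·2+6·0=8≤14, 1·2+4·0=2≤17, objective 18.
Maximum is 27 at (p,q)=(3,0).

27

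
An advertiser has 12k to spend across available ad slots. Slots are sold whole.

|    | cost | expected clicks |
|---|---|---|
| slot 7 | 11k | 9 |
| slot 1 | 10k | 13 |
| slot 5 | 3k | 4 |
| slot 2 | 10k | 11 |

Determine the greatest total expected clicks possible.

13

Treat it as a binary knapsack problem.
Take slot 1: cost 10 ≤ 12, expected clicks 13.
No other feasible combination does better.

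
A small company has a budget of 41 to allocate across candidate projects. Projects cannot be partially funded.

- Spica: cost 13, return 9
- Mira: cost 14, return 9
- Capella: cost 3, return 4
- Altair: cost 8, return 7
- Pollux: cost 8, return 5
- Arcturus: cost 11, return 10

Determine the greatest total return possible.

Allowing fractional choices, the relaxed optimum would be about 33.9, but projects are indivisible.
Mira + Altair + Pollux + Arcturus: cost 14 + 8 + 8 + 11 = 41 ≤ 41, return 9 + 7 + 5 + 10 = 31.
Spica + Mira + Capella + Arcturus: cost 13 + 14 + 3 + 11 = 41 ≤ 41, return 9 + 9 + 4 + 10 = 32.
Spica + Altair + Pollux + Arcturus: cost 13 + 8 + 8 + 11 = 40 ≤ 41, return 9 + 7 + 5 + 10 = 31.
Best is Spica, Mira, Capella, and Arcturus with total return 32.

32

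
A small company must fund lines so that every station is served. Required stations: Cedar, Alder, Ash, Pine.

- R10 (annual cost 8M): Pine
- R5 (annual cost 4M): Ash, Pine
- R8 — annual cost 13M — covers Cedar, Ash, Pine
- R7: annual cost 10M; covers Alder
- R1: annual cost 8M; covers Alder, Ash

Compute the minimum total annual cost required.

The greedy cost-per-new-station heuristic would pick R5, R1, and R8 for 25, but a cheaper cover exists.
Choose R8 and R1: together they cover Cedar, Alder, Ash, Pine — every station.
Total annual cost: 13 + 8 = 21.
No cover costs less than 21.

21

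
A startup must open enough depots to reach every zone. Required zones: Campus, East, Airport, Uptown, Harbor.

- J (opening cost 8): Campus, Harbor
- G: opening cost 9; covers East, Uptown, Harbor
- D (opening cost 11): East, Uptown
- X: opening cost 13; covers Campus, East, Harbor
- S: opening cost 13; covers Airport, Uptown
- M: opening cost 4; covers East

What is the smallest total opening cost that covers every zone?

The greedy cost-per-new-zone heuristic would pick G, J, and S for 30, but a cheaper cover exists.
Choose J, S, and M: together they cover Campus, East, Airport, Uptown, Harbor — every zone.
Total opening cost: 8 + 13 + 4 = 25.
No cover costs less than 25.

25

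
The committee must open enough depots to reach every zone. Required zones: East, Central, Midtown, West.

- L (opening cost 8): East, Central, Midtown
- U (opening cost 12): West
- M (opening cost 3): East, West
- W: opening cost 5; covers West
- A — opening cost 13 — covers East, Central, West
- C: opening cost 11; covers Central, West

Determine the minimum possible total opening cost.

11

This is a weighted set-cover instance.
Choose L and M: together they cover East, Central, Midtown, West — every zone.
Total opening cost: 8 + 3 = 11.
No cover costs less than 11.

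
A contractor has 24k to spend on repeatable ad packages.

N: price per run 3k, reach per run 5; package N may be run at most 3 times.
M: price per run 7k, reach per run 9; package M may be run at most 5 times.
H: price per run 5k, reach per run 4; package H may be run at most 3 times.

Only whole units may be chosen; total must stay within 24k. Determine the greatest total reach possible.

3×N and 2×M: price 23 ≤ 24, reach 3·5 + 2·9 = 33.
1×N and 3×M: price 24 ≤ 24, reach 1·5 + 3·9 = 32.
Best is 33.

33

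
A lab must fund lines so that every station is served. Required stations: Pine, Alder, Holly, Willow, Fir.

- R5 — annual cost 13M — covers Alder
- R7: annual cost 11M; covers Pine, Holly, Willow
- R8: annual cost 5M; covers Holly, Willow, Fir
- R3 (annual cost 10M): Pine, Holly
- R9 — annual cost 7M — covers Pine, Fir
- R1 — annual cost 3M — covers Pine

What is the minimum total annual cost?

This is a weighted set-cover instance.
Choose R5, R8, and R1: together they cover Pine, Alder, Holly, Willow, Fir — every station.
Total annual cost: 13 + 5 + 3 = 21.
No cover costs less than 21.

21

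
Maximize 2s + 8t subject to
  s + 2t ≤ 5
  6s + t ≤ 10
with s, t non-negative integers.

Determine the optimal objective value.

18

The continuous relaxation peaks at (0, 2.5) with value 20.00; rounding to a feasible lattice point costs some objective.
(s,t)=(1,2): 1·1+2·2=5≤5, 6·1+1·2=8≤10, objective 18.
(s,t)=(0,2): 1·0+2·2=4≤5, 6·0+1·2=2≤10, objective 16.
(s,t)=(1,1): 1·1+2·1=3≤5, 6·1+1·1=7≤10, objective 10.
Maximum is 18 at (s,t)=(1,2).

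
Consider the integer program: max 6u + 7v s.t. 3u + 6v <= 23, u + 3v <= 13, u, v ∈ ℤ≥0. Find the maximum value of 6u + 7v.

42

(u,v)=(7,0): 3·7+6·0=21≤23, 1·7+3·0=7≤13, objective 42.
(u,v)=(6,0): 3·6+6·0=18≤23, 1·6+3·0=6≤13, objective 36.
The best lattice point is (7,0), giving 42.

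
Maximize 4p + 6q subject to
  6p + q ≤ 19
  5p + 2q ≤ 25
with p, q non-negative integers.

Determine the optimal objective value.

72

(p,q)=(0,12) is feasible, giving 72.
(p,q)=(0,11) is feasible, giving 66.
Maximum is 72 at (p,q)=(0,12).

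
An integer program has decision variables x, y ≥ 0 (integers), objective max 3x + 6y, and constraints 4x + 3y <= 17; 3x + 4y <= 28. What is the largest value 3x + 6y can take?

30

(x,y)=(0,5): 4·0+3·5=15≤17, 3·0+4·5=20≤28, objective 30.
(x,y)=(1,4): 4·1+3·4=16≤17, 3·1+4·4=19≤28, objective 27.
(x,y)=(0,4): 4·0+3·4=12≤17, 3·0+4·4=16≤28, objective 24.
Maximum is 30 at (x,y)=(0,5).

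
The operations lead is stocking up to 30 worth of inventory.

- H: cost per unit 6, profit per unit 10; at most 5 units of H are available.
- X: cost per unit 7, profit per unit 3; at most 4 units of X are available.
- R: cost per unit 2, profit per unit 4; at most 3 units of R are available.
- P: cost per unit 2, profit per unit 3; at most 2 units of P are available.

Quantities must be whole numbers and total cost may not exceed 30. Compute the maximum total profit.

52

4×H and 3×R: cost 30 ≤ 30, profit 4·10 + 3·4 = 52.
4×H, 2×R, and 1×P: cost 30 ≤ 30, profit 4·10 + 2·4 + 1·3 = 51.
Best is 52.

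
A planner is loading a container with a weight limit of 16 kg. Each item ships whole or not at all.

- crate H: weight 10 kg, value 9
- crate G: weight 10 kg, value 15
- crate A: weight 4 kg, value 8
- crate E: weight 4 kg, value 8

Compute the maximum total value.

23

Take crate G and crate A: weight 10 + 4 = 14 ≤ 16, value 15 + 8 = 23.
No feasible combination exceeds this.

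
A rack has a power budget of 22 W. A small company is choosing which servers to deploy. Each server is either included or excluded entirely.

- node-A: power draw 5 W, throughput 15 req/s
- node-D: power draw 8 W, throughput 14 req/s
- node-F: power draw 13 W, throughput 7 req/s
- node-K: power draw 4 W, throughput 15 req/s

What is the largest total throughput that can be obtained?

44

Allowing fractional choices, the relaxed optimum would be about 46.7, but servers are indivisible.
node-A + node-F + node-K: power draw 5 + 13 + 4 = 22 ≤ 22, throughput 15 + 7 + 15 = 37.
node-A + node-D + node-K: power draw 5 + 8 + 4 = 17 ≤ 22, throughput 15 + 14 + 15 = 44.
Best is node-A, node-D, and node-K with total throughput 44.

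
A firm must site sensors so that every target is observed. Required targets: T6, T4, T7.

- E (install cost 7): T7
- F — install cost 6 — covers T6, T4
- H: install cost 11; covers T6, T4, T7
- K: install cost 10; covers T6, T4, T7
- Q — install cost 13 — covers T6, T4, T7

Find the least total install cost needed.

10

This is a weighted set-cover instance.
The greedy cost-per-new-target heuristic would pick F and E for 13, but a cheaper cover exists.
K alone covers T6, T4, T7 — every target.
Total install cost: 10.
No cover costs less than 10.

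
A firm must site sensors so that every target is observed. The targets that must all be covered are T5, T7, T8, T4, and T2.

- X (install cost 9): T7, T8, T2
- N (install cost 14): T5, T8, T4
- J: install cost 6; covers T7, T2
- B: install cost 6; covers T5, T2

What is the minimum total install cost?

The greedy cost-per-new-target heuristic would pick X, B, and N for 29, but a cheaper cover exists.
Choose N and J: together they cover T5, T7, T8, T4, T2 — every target.
Total install cost: 14 + 6 = 20.
No cover costs less than 20.

20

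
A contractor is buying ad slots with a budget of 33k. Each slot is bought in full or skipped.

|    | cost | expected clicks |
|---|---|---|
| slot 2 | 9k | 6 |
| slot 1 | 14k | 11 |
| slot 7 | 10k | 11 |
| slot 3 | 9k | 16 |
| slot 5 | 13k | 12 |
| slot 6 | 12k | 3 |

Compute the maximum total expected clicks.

Allowing fractional choices, the relaxed optimum would be about 39.8, but ad slots are indivisible.
slot 1 + slot 7 + slot 3: cost 14 + 10 + 9 = 33 ≤ 33, expected clicks 11 + 11 + 16 = 38.
slot 2 + slot 3 + slot 5: cost 9 + 9 + 13 = 31 ≤ 33, expected clicks 6 + 16 + 12 = 34.
slot 7 + slot 3 + slot 5: cost 10 + 9 + 13 = 32 ≤ 33, expected clicks 11 + 16 + 12 = 39.
Best is slot 7, slot 3, and slot 5 with total expected clicks 39.

39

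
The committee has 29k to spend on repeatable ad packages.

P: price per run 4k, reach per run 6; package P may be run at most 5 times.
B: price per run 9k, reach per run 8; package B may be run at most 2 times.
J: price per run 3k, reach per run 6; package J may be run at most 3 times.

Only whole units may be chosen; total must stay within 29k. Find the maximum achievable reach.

48

This is a bounded integer knapsack.
4×P and 3×J: price 25 ≤ 29, reach 4·6 + 3·6 = 42.
5×P and 3×J: price 29 ≤ 29, reach 5·6 + 3·6 = 48.
Best is 48.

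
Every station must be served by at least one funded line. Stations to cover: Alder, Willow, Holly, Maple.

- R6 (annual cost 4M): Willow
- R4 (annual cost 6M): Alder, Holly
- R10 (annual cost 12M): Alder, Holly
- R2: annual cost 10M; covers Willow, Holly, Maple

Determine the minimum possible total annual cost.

The greedy cost-per-new-station heuristic would pick R4, R6, and R2 for 20, but a cheaper cover exists.
Choose R4 and R2: together they cover Alder, Willow, Holly, Maple — every station.
Total annual cost: 6 + 10 = 16.
No cover costs less than 16.

16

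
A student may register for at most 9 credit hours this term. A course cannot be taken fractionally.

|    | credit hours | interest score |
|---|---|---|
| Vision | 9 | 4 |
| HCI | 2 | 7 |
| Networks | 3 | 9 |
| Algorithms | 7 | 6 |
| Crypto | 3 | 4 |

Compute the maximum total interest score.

20

Allowing fractional choices, the relaxed optimum would be about 20.9, but courses are indivisible.
HCI + Networks + Crypto: credit hours 2 + 3 + 3 = 8 ≤ 9, interest score 7 + 9 + 4 = 20.
HCI + Networks: credit hours 2 + 3 = 5 ≤ 9, interest score 7 + 9 = 16.
Networks + Crypto: credit hours 3 + 3 = 6 ≤ 9, interest score 9 + 4 = 13.
Best is HCI, Networks, and Crypto with total interest score 20.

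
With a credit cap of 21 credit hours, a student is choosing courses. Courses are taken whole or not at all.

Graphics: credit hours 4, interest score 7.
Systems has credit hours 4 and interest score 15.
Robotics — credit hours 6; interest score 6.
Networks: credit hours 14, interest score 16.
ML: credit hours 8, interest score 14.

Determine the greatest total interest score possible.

36

Allowing fractional choices, the relaxed optimum would be about 41.7, but courses are indivisible.
Systems + Robotics + ML: credit hours 4 + 6 + 8 = 18 ≤ 21, interest score 15 + 6 + 14 = 35.
Graphics + Systems + ML: credit hours 4 + 4 + 8 = 16 ≤ 21, interest score 7 + 15 + 14 = 36.
Best is Graphics, Systems, and ML with total interest score 36.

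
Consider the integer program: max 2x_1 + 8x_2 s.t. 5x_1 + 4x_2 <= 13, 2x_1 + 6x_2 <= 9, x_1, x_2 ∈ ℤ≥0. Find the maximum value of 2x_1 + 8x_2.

The continuous relaxation peaks at (0, 1.5) with value 12.00; rounding to a feasible lattice point costs some objective.
(x_1,x_2)=(1,1): 5·1+4·1=9≤13, 2·1+6·1=8≤9, objective 10.
(x_1,x_2)=(0,1): 5·0+4·1=4≤13, 2·0+6·1=6≤9, objective 8.
No feasible integer point exceeds 10.

10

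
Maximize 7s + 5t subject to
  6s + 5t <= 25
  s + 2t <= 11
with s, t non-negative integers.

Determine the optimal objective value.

(s,t)=(4,0): 6·4+5·0=24≤25, 1·4+2·0=4≤11, objective 28.
(s,t)=(3,1): 6·3+5·1=23≤25, 1·3+2·1=5≤11, objective 26.
(s,t)=(3,0): 6·3+5·0=18≤25, 1·3+2·0=3≤11, objective 21.
Maximum is 28 at (s,t)=(4,0).

28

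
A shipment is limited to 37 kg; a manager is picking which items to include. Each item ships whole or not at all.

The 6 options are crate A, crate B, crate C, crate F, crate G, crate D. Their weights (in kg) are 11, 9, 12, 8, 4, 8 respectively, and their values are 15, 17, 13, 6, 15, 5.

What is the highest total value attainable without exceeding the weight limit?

60

crate A + crate B + crate G + crate D: weight 11 + 9 + 4 + 8 = 32 ≤ 37, value 15 + 17 + 15 + 5 = 52.
crate A + crate B + crate C + crate G: weight 11 + 9 + 12 + 4 = 36 ≤ 37, value 15 + 17 + 13 + 15 = 60.
crate A + crate B + crate F + crate G: weight 11 + 9 + 8 + 4 = 32 ≤ 37, value 15 + 17 + 6 + 15 = 53.
Best is crate A, crate B, crate C, and crate G with total value 60.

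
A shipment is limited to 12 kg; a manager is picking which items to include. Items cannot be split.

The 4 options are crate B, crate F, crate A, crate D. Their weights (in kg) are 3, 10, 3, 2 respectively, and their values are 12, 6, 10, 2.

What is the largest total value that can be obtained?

24

This is a 0-1 knapsack instance.
Allowing fractional choices, the relaxed optimum would be about 26.4, but items are indivisible.
crate B + crate D: weight 3 + 2 = 5 ≤ 12, value 12 + 2 = 14.
crate B + crate A + crate D: weight 3 + 3 + 2 = 8 ≤ 12, value 12 + 10 + 2 = 24.
crate B + crate A: weight 3 + 3 = 6 ≤ 12, value 12 + 10 = 22.
Best is crate B, crate A, and crate D with total value 24.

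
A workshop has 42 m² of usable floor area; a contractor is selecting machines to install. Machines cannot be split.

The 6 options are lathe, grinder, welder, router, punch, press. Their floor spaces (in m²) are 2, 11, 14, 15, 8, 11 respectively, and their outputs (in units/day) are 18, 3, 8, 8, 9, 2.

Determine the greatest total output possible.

This is an integer program with binary decision variables.
lathe + welder + router + punch: floor space 2 + 14 + 15 + 8 = 39 ≤ 42, output 18 + 8 + 8 + 9 = 43.
lathe + grinder + welder + punch: floor space 2 + 11 + 14 + 8 = 35 ≤ 42, output 18 + 3 + 8 + 9 = 38.
lathe + grinder + router + punch: floor space 2 + 11 + 15 + 8 = 36 ≤ 42, output 18 + 3 + 8 + 9 = 38.
Best is lathe, welder, router, and punch with total output 43.

43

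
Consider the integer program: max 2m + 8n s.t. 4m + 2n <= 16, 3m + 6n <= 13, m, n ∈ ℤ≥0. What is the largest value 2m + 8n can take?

16

Relaxing integrality, the LP optimum is 17.33 at (m,n) = (0, 2.17), which is not an integer point.
(m,n)=(0,2): 4·0+2·2=4≤16, 3·0+6·2=12≤13, objective 16.
(m,n)=(1,1): 4·1+2·1=6≤16, 3·1+6·1=9≤13, objective 10.
(m,n)=(0,1): 4·0+2·1=2≤16, 3·0+6·1=6≤13, objective 8.
Maximum is 16 at (m,n)=(0,2).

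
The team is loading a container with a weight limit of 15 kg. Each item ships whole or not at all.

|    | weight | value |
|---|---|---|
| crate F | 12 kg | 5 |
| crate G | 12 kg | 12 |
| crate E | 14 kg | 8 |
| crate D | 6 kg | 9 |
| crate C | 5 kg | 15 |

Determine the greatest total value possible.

24

crate D + crate C: weight 6 + 5 = 11 ≤ 15, value 9 + 15 = 24.
crate C: weight 5 ≤ 15, value 15.
crate G: weight 12 ≤ 15, value 12.
Best is crate D and crate C with total value 24.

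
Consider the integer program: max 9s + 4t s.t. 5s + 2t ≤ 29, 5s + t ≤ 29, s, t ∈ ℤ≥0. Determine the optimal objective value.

57

The continuous relaxation peaks at (0, 14.5) with value 58.00; rounding to a feasible lattice point costs some objective.
(s,t)=(1,12): 5·1+2·12=29≤29, 5·1+1·12=17≤29, objective 57.
(s,t)=(0,14): 5·0+2·14=28≤29, 5·0+1·14=14≤29, objective 56.
(s,t)=(1,11): 5·1+2·11=27≤29, 5·1+1·11=16≤29, objective 53.
Maximum is 57 at (s,t)=(1,12).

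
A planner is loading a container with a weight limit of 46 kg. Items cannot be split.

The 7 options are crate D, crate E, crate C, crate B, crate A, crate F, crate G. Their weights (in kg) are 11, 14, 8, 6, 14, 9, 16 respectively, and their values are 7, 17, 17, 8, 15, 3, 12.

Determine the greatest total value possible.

Take crate E, crate C, crate B, and crate A: weight 14 + 8 + 6 + 14 = 42 ≤ 46, value 17 + 17 + 8 + 15 = 57.
No other feasible combination does better.

57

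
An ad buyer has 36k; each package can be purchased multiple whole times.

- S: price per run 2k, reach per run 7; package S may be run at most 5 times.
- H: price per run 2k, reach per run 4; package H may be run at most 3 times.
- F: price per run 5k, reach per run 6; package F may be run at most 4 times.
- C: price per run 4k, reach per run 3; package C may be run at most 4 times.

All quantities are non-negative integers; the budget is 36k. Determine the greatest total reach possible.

71

5×S, 3×H, and 4×F: price 36 ≤ 36, reach 5·7 + 3·4 + 4·6 = 71.
5×S, 3×H, 3×F, and 1×C: price 35 ≤ 36, reach 5·7 + 3·4 + 3·6 + 1·3 = 68.
Best is 71.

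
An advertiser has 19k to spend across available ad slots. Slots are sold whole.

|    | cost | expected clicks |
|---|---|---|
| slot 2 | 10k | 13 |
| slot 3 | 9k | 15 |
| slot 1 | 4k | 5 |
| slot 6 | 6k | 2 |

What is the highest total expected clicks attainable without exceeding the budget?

28

slot 3 + slot 1 + slot 6: cost 9 + 4 + 6 = 19 ≤ 19, expected clicks 15 + 5 + 2 = 22.
slot 2 + slot 3: cost 10 + 9 = 19 ≤ 19, expected clicks 13 + 15 = 28.
Best is slot 2 and slot 3 with total expected clicks 28.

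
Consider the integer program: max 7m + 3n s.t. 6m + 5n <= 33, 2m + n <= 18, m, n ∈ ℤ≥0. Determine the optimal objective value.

(m,n)=(5,0) is feasible, giving 35.
(m,n)=(4,1) is feasible, giving 31.
No feasible integer point exceeds 35.

35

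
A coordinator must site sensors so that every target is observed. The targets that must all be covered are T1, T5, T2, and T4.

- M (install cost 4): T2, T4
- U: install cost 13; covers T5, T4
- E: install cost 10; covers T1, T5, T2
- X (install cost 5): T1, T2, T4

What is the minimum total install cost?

Choose M and E: together they cover T1, T5, T2, T4 — every target.
Total install cost: 4 + 10 = 14.

14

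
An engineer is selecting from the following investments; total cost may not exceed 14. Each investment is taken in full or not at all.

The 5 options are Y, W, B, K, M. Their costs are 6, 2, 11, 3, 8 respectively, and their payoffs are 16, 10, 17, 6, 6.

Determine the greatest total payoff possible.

Treat it as a binary knapsack problem.
Y + W: cost 6 + 2 = 8 ≤ 14, payoff 16 + 10 = 26.
Y + W + K: cost 6 + 2 + 3 = 11 ≤ 14, payoff 16 + 10 + 6 = 32.
W + B: cost 2 + 11 = 13 ≤ 14, payoff 10 + 17 = 27.
Best is Y, W, and K with total payoff 32.

32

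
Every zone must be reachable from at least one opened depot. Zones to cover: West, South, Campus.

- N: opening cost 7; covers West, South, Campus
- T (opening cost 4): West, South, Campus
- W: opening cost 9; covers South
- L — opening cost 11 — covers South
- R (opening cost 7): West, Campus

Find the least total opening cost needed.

4

This is a weighted set-cover instance.
T alone covers West, South, Campus — every zone.
Total opening cost: 4.
No cover costs less than 4.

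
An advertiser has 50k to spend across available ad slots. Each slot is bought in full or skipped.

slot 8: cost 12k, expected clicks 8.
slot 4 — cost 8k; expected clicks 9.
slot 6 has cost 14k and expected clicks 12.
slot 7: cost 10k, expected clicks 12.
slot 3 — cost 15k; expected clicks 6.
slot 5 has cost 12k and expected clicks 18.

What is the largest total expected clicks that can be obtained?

slot 8 + slot 6 + slot 7 + slot 5: cost 12 + 14 + 10 + 12 = 48 ≤ 50, expected clicks 8 + 12 + 12 + 18 = 50.
slot 4 + slot 6 + slot 7 + slot 5: cost 8 + 14 + 10 + 12 = 44 ≤ 50, expected clicks 9 + 12 + 12 + 18 = 51.
slot 8 + slot 4 + slot 7 + slot 5: cost 12 + 8 + 10 + 12 = 42 ≤ 50, expected clicks 8 + 9 + 12 + 18 = 47.
Best is slot 4, slot 6, slot 7, and slot 5 with total expected clicks 51.

51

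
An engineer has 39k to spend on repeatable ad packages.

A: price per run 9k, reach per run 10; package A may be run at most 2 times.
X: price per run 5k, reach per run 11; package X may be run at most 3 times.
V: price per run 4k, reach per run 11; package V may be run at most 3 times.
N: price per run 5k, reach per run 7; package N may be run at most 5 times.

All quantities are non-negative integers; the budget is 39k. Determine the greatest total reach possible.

80

3×X, 3×V, and 2×N: price 37 ≤ 39, reach 3·11 + 3·11 + 2·7 = 80.
2×X, 3×V, and 3×N: price 37 ≤ 39, reach 2·11 + 3·11 + 3·7 = 76.
Best is 80.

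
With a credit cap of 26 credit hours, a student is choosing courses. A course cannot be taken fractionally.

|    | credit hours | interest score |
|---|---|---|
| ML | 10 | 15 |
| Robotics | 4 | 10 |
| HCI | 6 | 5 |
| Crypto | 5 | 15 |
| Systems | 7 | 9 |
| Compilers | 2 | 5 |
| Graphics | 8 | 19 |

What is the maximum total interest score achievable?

58

Allowing fractional choices, the relaxed optimum would be about 59.5, but courses are indivisible.
Robotics + HCI + Crypto + Compilers + Graphics: credit hours 4 + 6 + 5 + 2 + 8 = 25 ≤ 26, interest score 10 + 5 + 15 + 5 + 19 = 54.
ML + Crypto + Compilers + Graphics: credit hours 10 + 5 + 2 + 8 = 25 ≤ 26, interest score 15 + 15 + 5 + 19 = 54.
Robotics + Crypto + Systems + Compilers + Graphics: credit hours 4 + 5 + 7 + 2 + 8 = 26 ≤ 26, interest score 10 + 15 + 9 + 5 + 19 = 58.
Best is Robotics, Crypto, Systems, Compilers, and Graphics with total interest score 58.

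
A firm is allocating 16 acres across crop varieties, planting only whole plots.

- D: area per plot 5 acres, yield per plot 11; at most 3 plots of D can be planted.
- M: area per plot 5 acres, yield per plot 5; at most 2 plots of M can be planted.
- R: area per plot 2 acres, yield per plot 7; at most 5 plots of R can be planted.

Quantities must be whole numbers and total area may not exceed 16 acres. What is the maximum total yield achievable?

46

R has the best ratio (7/2); taking only R gives at most 5×7 = 35 (stopped by the supply cap of 5).
Mixing does better — 1×D and 5×R: area 15 ≤ 16, yield 1·11 + 5·7 = 46.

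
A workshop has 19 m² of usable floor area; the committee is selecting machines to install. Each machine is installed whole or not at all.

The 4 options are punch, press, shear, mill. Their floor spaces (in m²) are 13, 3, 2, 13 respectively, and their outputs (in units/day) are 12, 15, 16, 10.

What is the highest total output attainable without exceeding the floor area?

Treat it as a binary knapsack problem.
Allowing fractional choices, the relaxed optimum would be about 43.8, but machines are indivisible.
press + shear + mill: floor space 3 + 2 + 13 = 18 ≤ 19, output 15 + 16 + 10 = 41.
punch + press + shear: floor space 13 + 3 + 2 = 18 ≤ 19, output 12 + 15 + 16 = 43.
Best is punch, press, and shear with total output 43.

43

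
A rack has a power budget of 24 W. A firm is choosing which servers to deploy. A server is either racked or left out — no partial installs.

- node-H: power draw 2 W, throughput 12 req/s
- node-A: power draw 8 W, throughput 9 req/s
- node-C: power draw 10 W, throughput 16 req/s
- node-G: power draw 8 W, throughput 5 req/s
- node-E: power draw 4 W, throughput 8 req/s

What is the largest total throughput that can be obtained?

This is an integer program with binary decision variables.
Take node-H, node-A, node-C, and node-E: power draw 2 + 8 + 10 + 4 = 24 ≤ 24, throughput 12 + 9 + 16 + 8 = 45.
No other feasible combination does better.

45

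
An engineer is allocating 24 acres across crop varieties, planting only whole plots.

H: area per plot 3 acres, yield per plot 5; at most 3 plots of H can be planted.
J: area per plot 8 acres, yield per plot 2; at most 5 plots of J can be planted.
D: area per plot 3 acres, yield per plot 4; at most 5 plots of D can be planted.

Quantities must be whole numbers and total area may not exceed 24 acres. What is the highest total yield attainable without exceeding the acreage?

This is a bounded integer knapsack.
Take 3×H and 5×D: area 24 ≤ 24, yield 3·5 + 5·4 = 35.
H has the best ratio (5/3) and is taken to its limit of 3; remaining capacity is filled optimally with the others.

35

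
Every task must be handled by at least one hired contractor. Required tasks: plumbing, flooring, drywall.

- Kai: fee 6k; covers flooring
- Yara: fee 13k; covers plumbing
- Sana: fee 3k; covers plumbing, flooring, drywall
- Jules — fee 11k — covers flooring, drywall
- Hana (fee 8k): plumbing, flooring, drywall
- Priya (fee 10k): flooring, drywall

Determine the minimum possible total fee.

3

Sana alone covers plumbing, flooring, drywall — every task.
Total fee: 3.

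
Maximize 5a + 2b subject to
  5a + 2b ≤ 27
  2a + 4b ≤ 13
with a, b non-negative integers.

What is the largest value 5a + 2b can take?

25

Relaxing integrality, the LP optimum is 27.00 at (a,b) = (5.4, 0), which is not an integer point.
(a,b)=(5,0): 5·5+2·0=25≤27, 2·5+4·0=10≤13, objective 25.
(a,b)=(4,1): 5·4+2·1=22≤27, 2·4+4·1=12≤13, objective 22.
(a,b)=(4,0): 5·4+2·0=20≤27, 2·4+4·0=8≤13, objective 20.
The best lattice point is (5,0), giving 25.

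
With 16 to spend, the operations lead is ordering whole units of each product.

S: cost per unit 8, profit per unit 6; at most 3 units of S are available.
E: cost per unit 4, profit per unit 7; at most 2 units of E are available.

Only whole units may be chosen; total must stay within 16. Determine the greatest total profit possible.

E has the best ratio (7/4); taking only E gives at most 2×7 = 14 (stopped by the supply cap of 2).
Mixing does better — 1×S and 2×E: cost 16 ≤ 16, profit 1·6 + 2·7 = 20.

20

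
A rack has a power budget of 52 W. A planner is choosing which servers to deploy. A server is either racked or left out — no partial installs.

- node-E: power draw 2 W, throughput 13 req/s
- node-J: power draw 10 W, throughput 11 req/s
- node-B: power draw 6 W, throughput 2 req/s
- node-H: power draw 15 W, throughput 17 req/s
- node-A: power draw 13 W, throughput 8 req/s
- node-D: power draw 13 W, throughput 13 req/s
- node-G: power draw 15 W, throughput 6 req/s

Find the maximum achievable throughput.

node-E + node-B + node-H + node-A + node-D: power draw 2 + 6 + 15 + 13 + 13 = 49 ≤ 52, throughput 13 + 2 + 17 + 8 + 13 = 53.
node-E + node-J + node-B + node-H + node-D: power draw 2 + 10 + 6 + 15 + 13 = 46 ≤ 52, throughput 13 + 11 + 2 + 17 + 13 = 56.
node-E + node-J + node-H + node-D: power draw 2 + 10 + 15 + 13 = 40 ≤ 52, throughput 13 + 11 + 17 + 13 = 54.
Best is node-E, node-J, node-B, node-H, and node-D with total throughput 56.

56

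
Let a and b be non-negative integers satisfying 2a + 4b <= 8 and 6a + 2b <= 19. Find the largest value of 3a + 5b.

The continuous relaxation peaks at (3, 0.5) with value 11.50; rounding to a feasible lattice point costs some objective.
(a,b)=(2,1): 2·2+4·1=8≤8, 6·2+2·1=14≤19, objective 11.
(a,b)=(3,0): 2·3+4·0=6≤8, 6·3+2·0=18≤19, objective 9.
No feasible integer point exceeds 11.

11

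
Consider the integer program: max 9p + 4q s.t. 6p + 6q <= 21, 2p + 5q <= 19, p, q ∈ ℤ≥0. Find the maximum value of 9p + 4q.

Relaxing integrality, the LP optimum is 31.50 at (p,q) = (3.5, 0), which is not an integer point.
(p,q)=(3,0): 6·3+6·0=18≤21, 2·3+5·0=6≤19, objective 27.
(p,q)=(2,1): 6·2+6·1=18≤21, 2·2+5·1=9≤19, objective 22.
(p,q)=(2,0): 6·2+6·0=12≤21, 2·2+5·0=4≤19, objective 18.
No feasible integer point exceeds 27.

27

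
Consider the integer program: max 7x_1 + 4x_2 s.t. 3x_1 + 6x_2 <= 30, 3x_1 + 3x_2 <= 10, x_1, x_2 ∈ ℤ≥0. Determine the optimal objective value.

Relaxing integrality, the LP optimum is 23.33 at (x_1,x_2) = (3.33, 0), which is not an integer point.
(x_1,x_2)=(3,0): 3·3+6·0=9≤30, 3·3+3·0=9≤10, objective 21.
(x_1,x_2)=(2,1): 3·2+6·1=12≤30, 3·2+3·1=9≤10, objective 18.
(x_1,x_2)=(2,0): 3·2+6·0=6≤30, 3·2+3·0=6≤10, objective 14.
The best lattice point is (3,0), giving 21.

21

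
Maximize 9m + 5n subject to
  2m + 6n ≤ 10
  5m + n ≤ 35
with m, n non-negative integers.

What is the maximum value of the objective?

(m,n)=(5,0): 2·5+6·0=10≤10, 5·5+1·0=25≤35, objective 45.
(m,n)=(4,0): 2·4+6·0=8≤10, 5·4+1·0=20≤35, objective 36.
Maximum is 45 at (m,n)=(5,0).

45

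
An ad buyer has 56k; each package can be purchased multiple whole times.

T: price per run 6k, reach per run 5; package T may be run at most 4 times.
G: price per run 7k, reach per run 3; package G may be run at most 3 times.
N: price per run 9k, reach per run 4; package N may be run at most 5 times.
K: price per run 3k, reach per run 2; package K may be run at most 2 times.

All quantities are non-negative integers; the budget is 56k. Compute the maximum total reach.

Take 4×T, 1×G, 2×N, and 2×K: price 55 ≤ 56, reach 4·5 + 1·3 + 2·4 + 2·2 = 35.
T has the best ratio (5/6) and is taken to its limit of 4; remaining capacity is filled optimally with the others.

35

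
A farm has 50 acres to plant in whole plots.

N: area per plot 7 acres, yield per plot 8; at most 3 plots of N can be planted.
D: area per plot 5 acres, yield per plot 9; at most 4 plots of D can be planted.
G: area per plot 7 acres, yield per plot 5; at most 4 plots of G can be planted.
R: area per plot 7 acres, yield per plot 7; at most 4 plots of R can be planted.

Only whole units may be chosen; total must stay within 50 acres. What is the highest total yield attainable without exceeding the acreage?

D has the best ratio (9/5); taking only D gives at most 4×9 = 36 (stopped by the supply cap of 4).
Mixing does better — 3×N, 4×D, and 1×R: area 48 ≤ 50, yield 3·8 + 4·9 + 1·7 = 67.

67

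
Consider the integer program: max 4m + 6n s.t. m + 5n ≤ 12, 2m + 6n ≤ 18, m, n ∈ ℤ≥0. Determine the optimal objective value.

36

(m,n)=(9,0): 1·9+5·0=9≤12, 2·9+6·0=18≤18, objective 36.
(m,n)=(8,0): 1·8+5·0=8≤12, 2·8+6·0=16≤18, objective 32.
No feasible integer point exceeds 36.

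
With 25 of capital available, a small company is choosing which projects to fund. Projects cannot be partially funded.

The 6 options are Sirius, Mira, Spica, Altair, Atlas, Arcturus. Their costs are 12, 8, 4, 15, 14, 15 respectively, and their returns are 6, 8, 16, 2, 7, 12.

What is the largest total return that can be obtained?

Spica + Arcturus: cost 4 + 15 = 19 ≤ 25, return 16 + 12 = 28.
Sirius + Mira + Spica: cost 12 + 8 + 4 = 24 ≤ 25, return 6 + 8 + 16 = 30.
Best is Sirius, Mira, and Spica with total return 30.

30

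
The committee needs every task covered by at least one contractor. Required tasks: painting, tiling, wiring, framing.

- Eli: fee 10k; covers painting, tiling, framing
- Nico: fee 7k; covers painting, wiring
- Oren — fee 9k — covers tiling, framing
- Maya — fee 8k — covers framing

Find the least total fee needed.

16

The greedy cost-per-new-task heuristic would pick Eli and Nico for 17, but a cheaper cover exists.
Choose Nico and Oren: together they cover painting, tiling, wiring, framing — every task.
Total fee: 7 + 9 = 16.
No cover costs less than 16.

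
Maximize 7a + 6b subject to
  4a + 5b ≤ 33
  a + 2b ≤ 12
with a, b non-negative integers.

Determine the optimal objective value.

56

Relaxing integrality, the LP optimum is 57.75 at (a,b) = (8.25, 0), which is not an integer point.
(a,b)=(8,0): 4·8+5·0=32≤33, 1·8+2·0=8≤12, objective 56.
(a,b)=(7,1): 4·7+5·1=33≤33, 1·7+2·1=9≤12, objective 55.
The best lattice point is (8,0), giving 56.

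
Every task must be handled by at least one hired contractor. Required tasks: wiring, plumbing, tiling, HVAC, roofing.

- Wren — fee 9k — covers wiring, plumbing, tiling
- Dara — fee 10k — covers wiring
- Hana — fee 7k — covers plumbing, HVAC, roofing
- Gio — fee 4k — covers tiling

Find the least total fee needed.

Choose Wren and Hana: together they cover wiring, plumbing, tiling, HVAC, roofing — every task.
Total fee: 9 + 7 = 16.

16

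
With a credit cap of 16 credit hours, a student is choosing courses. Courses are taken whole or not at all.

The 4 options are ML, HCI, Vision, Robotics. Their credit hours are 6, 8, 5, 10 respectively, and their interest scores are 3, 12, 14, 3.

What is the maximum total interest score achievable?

26

Allowing fractional choices, the relaxed optimum would be about 27.5, but courses are indivisible.
ML + Vision: credit hours 6 + 5 = 11 ≤ 16, interest score 3 + 14 = 17.
HCI + Vision: credit hours 8 + 5 = 13 ≤ 16, interest score 12 + 14 = 26.
Best is HCI and Vision with total interest score 26.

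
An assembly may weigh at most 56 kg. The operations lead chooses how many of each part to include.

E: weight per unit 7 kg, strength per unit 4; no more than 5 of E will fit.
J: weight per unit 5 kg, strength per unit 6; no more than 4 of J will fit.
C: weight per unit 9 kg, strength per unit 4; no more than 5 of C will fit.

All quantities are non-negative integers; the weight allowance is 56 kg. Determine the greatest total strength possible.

J has the best ratio (6/5); taking only J gives at most 4×6 = 24 (stopped by the supply cap of 4).
Mixing does better — 5×E and 4×J: weight 55 ≤ 56, strength 5·4 + 4·6 = 44.

44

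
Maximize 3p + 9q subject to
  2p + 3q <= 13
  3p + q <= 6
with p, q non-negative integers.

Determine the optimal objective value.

36

(p,q)=(0,4): 2·0+3·4=12≤13, 3·0+1·4=4≤6, objective 36.
(p,q)=(1,3): 2·1+3·3=11≤13, 3·1+1·3=6≤6, objective 30.
(p,q)=(0,3): 2·0+3·3=9≤13, 3·0+1·3=3≤6, objective 27.
No feasible integer point exceeds 36.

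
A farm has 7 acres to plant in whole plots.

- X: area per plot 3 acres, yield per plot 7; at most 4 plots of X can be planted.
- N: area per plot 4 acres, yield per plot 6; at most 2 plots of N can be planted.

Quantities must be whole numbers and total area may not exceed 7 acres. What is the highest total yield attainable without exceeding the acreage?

X has the best ratio (7/3); taking only X gives at most 2×7 = 14 (stopped by the area limit).
Optimal: 2×X: area 6 ≤ 7, yield 2·7 = 14.

14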